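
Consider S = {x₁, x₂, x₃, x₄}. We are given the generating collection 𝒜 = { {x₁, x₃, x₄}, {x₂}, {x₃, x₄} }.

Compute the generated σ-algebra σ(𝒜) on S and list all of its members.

|σ(𝒜)| = 8.  σ(𝒜) = { {}, {x₁}, {x₂}, {x₁, x₂}, {x₃, x₄}, {x₁, x₃, x₄}, {x₂, x₃, x₄}, S }

Working:
Seed the family with 𝒜 together with ∅ and S: { {}, {x₂}, {x₃, x₄}, {x₁, x₃, x₄}, S }.
Pass 1. New:
  {x₁, x₂}  = S∖{x₃, x₄}
  {x₂, x₃, x₄}  = {x₃, x₄} ∪ {x₂}
Pass 2: +1 →
  {x₁}  = S∖{x₂, x₃, x₄}
Pass 3 adds nothing — fixpoint reached.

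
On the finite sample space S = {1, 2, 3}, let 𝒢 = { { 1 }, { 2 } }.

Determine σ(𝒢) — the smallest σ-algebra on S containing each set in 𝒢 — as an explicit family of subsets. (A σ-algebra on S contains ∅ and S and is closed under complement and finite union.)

Initial family (4 sets): { {}, { 1 }, { 2 }, S }.
Round 1 adds 3:
  { 1, 2 }  = { 1 } ∪ { 2 }
  { 1, 3 }  = ᶜ of { 2 }
  { 2, 3 }  = ᶜ of { 1 }
  [7 total]
Round 2 adds 1:
  { 3 }  = ᶜ of { 1, 2 }
  [8 total]
Round 3 adds nothing — fixpoint reached.

Hence σ(𝒢) has 8 members: { {}, { 1 }, { 2 }, { 3 }, { 1, 2 }, { 1, 3 }, { 2, 3 }, S }.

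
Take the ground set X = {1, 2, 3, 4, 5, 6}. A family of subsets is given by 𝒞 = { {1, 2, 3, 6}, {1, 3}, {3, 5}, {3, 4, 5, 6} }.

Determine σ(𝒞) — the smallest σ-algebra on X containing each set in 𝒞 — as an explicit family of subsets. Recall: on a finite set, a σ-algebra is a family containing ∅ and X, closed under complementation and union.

σ(𝒞) (64 sets): { ∅, {1}, {2}, {3}, {4}, {5}, {6}, {1, 2}, {1, 3}, {1, 4}, {1, 5}, {1, 6}, {2, 3}, {2, 4}, {2, 5}, {2, 6}, {3, 4}, {3, 5}, {3, 6}, {4, 5}, {4, 6}, {5, 6}, {1, 2, 3}, {1, 2, 4}, {1, 2, 5}, {1, 2, 6}, {1, 3, 4}, {1, 3, 5}, {1, 3, 6}, {1, 4, 5}, {1, 4, 6}, {1, 5, 6}, {2, 3, 4}, {2, 3, 5}, {2, 3, 6}, {2, 4, 5}, {2, 4, 6}, {2, 5, 6}, {3, 4, 5}, {3, 4, 6}, {3, 5, 6}, {4, 5, 6}, {1, 2, 3, 4}, {1, 2, 3, 5}, {1, 2, 3, 6}, {1, 2, 4, 5}, {1, 2, 4, 6}, {1, 2, 5, 6}, {1, 3, 4, 5}, {1, 3, 4, 6}, {1, 3, 5, 6}, {1, 4, 5, 6}, {2, 3, 4, 5}, {2, 3, 4, 6}, {2, 3, 5, 6}, {2, 4, 5, 6}, {3, 4, 5, 6}, {1, 2, 3, 4, 5}, {1, 2, 3, 4, 6}, {1, 2, 3, 5, 6}, {1, 2, 4, 5, 6}, {1, 3, 4, 5, 6}, {2, 3, 4, 5, 6}, X }

Derivation:
Take S₀ = 𝒞 ∪ {∅, X} = { ∅, {1, 3}, {3, 5}, {1, 2, 3, 6}, {3, 4, 5, 6}, X }.
Pass 1. New:
  {1, 2}  = ᶜ of {3, 4, 5, 6}
  {4, 5}  = ᶜ of {1, 2, 3, 6}
  {1, 3, 5}  = {1, 3} ∪ {3, 5}
  {1, 2, 4, 6}  = ᶜ of {3, 5}
  {2, 4, 5, 6}  = ᶜ of {1, 3}
  {1, 2, 3, 5, 6}  = {3, 5} ∪ {1, 2, 3, 6}
  {1, 3, 4, 5, 6}  = {1, 3} ∪ {3, 4, 5, 6}
  — 13 sets.
Pass 2: 11 new —
  {2}  = ᶜ of {1, 3, 4, 5, 6}
  {4}  = ᶜ of {1, 2, 3, 5, 6}
  {1, 2, 3}  = {1, 2} ∪ {1, 3}
  {2, 4, 6}  = ᶜ of {1, 3, 5}
  {3, 4, 5}  = {4, 5} ∪ {3, 5}
  {1, 2, 3, 5}  = {1, 2} ∪ {1, 3, 5}
  {1, 2, 4, 5}  = {1, 2} ∪ {4, 5}
  {1, 3, 4, 5}  = {1, 3, 5} ∪ {4, 5}
  {1, 2, 3, 4, 6}  = {1, 2, 4, 6} ∪ {1, 2, 3, 6}
  {1, 2, 4, 5, 6}  = {1, 2, 4, 6} ∪ {4, 5}
  {2, 3, 4, 5, 6}  = {3, 4, 5, 6} ∪ {2, 4, 5, 6}
  — 24 sets.
Pass 3: +16 →
  {1}  = ᶜ of {2, 3, 4, 5, 6}
  {3}  = ᶜ of {1, 2, 4, 5, 6}
  {5}  = ᶜ of {1, 2, 3, 4, 6}
  {2, 4}  = {2} ∪ {4}
  {2, 6}  = ᶜ of {1, 3, 4, 5}
  {3, 6}  = ᶜ of {1, 2, 4, 5}
  {4, 6}  = ᶜ of {1, 2, 3, 5}
  {1, 2, 4}  = {1, 2} ∪ {4}
  {1, 2, 6}  = ᶜ of {3, 4, 5}
  {1, 3, 4}  = {1, 3} ∪ {4}
  {2, 3, 5}  = {2} ∪ {3, 5}
  {2, 4, 5}  = {2} ∪ {4, 5}
  {4, 5, 6}  = ᶜ of {1, 2, 3}
  {1, 2, 3, 4}  = {1, 2, 3} ∪ {4}
  {2, 3, 4, 5}  = {3, 4, 5} ∪ {2}
  {1, 2, 3, 4, 5}  = {3, 4, 5} ∪ {1, 2, 3}
  — 40 sets.
Pass 4. New:
  {6}  = ᶜ of {1, 2, 3, 4, 5}
  {1, 4}  = {4} ∪ {1}
  {1, 5}  = {1} ∪ {5}
  {1, 6}  = ᶜ of {2, 3, 4, 5}
  {2, 3}  = {2} ∪ {3}
  {2, 5}  = {2} ∪ {5}
  {3, 4}  = {3} ∪ {4}
  {5, 6}  = ᶜ of {1, 2, 3, 4}
  {1, 2, 5}  = {1, 2} ∪ {5}
  {1, 3, 6}  = ᶜ of {2, 4, 5}
  {1, 4, 5}  = {4, 5} ∪ {1}
  {1, 4, 6}  = ᶜ of {2, 3, 5}
  {2, 3, 4}  = {3} ∪ {2, 4}
  {2, 3, 6}  = {2} ∪ {3, 6}
  {2, 5, 6}  = ᶜ of {1, 3, 4}
  {3, 4, 6}  = {3} ∪ {4, 6}
  {3, 5, 6}  = ᶜ of {1, 2, 4}
  {1, 2, 5, 6}  = {5} ∪ {1, 2, 6}
  {1, 3, 4, 6}  = {1, 3} ∪ {4, 6}
  {1, 3, 5, 6}  = ᶜ of {2, 4}
  {1, 4, 5, 6}  = {4, 5, 6} ∪ {1}
  {2, 3, 4, 6}  = {2, 4, 6} ∪ {3}
  {2, 3, 5, 6}  = {3, 5} ∪ {2, 6}
  — 63 sets.
Pass 5: +1 →
  {1, 5, 6}  = ᶜ of {2, 3, 4}
  — 64 sets.
After Pass 6 the family is unchanged; done.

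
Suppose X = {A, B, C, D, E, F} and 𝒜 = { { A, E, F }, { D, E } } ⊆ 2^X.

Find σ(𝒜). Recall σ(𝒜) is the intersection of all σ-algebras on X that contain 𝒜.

Take S₀ = 𝒜 ∪ {∅, X} = { ∅, { D, E }, { A, E, F }, X }.
Step 1: 3 new —
  { B, C, D }  = X∖{ A, E, F }
  { A, B, C, F }  = X∖{ D, E }
  { A, D, E, F }  = { A, E, F } ∪ { D, E }
  — 7 sets.
Step 2 adds 4:
  { B, C }  = X∖{ A, D, E, F }
  { B, C, D, E }  = { D, E } ∪ { B, C, D }
  { A, B, C, D, F }  = { B, C, D } ∪ { A, B, C, F }
  { A, B, C, E, F }  = { A, E, F } ∪ { A, B, C, F }
  — 11 sets.
Step 3 adds 3:
  { D }  = X∖{ A, B, C, E, F }
  { E }  = X∖{ A, B, C, D, F }
  { A, F }  = X∖{ B, C, D, E }
  — 14 sets.
Step 4. New:
  { A, D, F }  = { A, F } ∪ { D }
  { B, C, E }  = { B, C } ∪ { E }
  — 16 sets.
Step 5: stable.

Hence σ(𝒜) has 16 members: { ∅, { D }, { E }, { A, F }, { B, C }, { D, E }, { A, D, F }, { A, E, F }, { B, C, D }, { B, C, E }, { A, B, C, F }, { A, D, E, F }, { B, C, D, E }, { A, B, C, D, F }, { A, B, C, E, F }, X }.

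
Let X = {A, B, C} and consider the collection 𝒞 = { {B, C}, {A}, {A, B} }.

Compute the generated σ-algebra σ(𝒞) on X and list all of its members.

Answer: σ(𝒞) = { {}, {A}, {B}, {C}, {A, B}, {A, C}, {B, C}, X }

Check:
Seed the family with 𝒞 together with ∅ and X: { {}, {A}, {A, B}, {B, C}, X }.
Round 1 (1 new):
  {C}  = {A, B}ᶜ
  — 6 sets.
Round 2: 1 new —
  {A, C}  = {C} ∪ {A}
  — 7 sets.
Round 3. New:
  {B}  = {A, C}ᶜ
  — 8 sets.
Round 4: already closed under ᶜ and ∪.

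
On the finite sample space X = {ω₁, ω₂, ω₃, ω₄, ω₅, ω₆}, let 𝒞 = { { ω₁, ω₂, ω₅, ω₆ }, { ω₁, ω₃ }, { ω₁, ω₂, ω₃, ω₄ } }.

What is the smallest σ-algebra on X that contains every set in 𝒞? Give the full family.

Seed the family with 𝒞 together with ∅ and X: { {  }, { ω₁, ω₃ }, { ω₁, ω₂, ω₃, ω₄ }, { ω₁, ω₂, ω₅, ω₆ }, X }.
Round 1 (4 new):
  { ω₃, ω₄ }  = complement { ω₁, ω₂, ω₅, ω₆ }
  { ω₅, ω₆ }  = complement { ω₁, ω₂, ω₃, ω₄ }
  { ω₂, ω₄, ω₅, ω₆ }  = complement { ω₁, ω₃ }
  { ω₁, ω₂, ω₃, ω₅, ω₆ }  = { ω₁, ω₃ } ∪ { ω₁, ω₂, ω₅, ω₆ }
  [9 total]
Round 2 adds 6:
  { ω₄ }  = complement { ω₁, ω₂, ω₃, ω₅, ω₆ }
  { ω₁, ω₃, ω₄ }  = { ω₃, ω₄ } ∪ { ω₁, ω₃ }
  { ω₁, ω₃, ω₅, ω₆ }  = { ω₅, ω₆ } ∪ { ω₁, ω₃ }
  { ω₃, ω₄, ω₅, ω₆ }  = { ω₃, ω₄ } ∪ { ω₅, ω₆ }
  { ω₁, ω₂, ω₄, ω₅, ω₆ }  = { ω₂, ω₄, ω₅, ω₆ } ∪ { ω₁, ω₂, ω₅, ω₆ }
  { ω₂, ω₃, ω₄, ω₅, ω₆ }  = { ω₃, ω₄ } ∪ { ω₂, ω₄, ω₅, ω₆ }
  [15 total]
Round 3: +7 →
  { ω₁ }  = complement { ω₂, ω₃, ω₄, ω₅, ω₆ }
  { ω₃ }  = complement { ω₁, ω₂, ω₄, ω₅, ω₆ }
  { ω₁, ω₂ }  = complement { ω₃, ω₄, ω₅, ω₆ }
  { ω₂, ω₄ }  = complement { ω₁, ω₃, ω₅, ω₆ }
  { ω₂, ω₅, ω₆ }  = complement { ω₁, ω₃, ω₄ }
  { ω₄, ω₅, ω₆ }  = { ω₅, ω₆ } ∪ { ω₄ }
  { ω₁, ω₃, ω₄, ω₅, ω₆ }  = { ω₁, ω₃, ω₅, ω₆ } ∪ { ω₃, ω₄ }
  [22 total]
Round 4: +9 →
  { ω₂ }  = complement { ω₁, ω₃, ω₄, ω₅, ω₆ }
  { ω₁, ω₄ }  = { ω₄ } ∪ { ω₁ }
  { ω₁, ω₂, ω₃ }  = complement { ω₄, ω₅, ω₆ }
  { ω₁, ω₂, ω₄ }  = { ω₂, ω₄ } ∪ { ω₁, ω₂ }
  { ω₁, ω₅, ω₆ }  = { ω₅, ω₆ } ∪ { ω₁ }
  { ω₂, ω₃, ω₄ }  = { ω₃, ω₄ } ∪ { ω₂, ω₄ }
  { ω₃, ω₅, ω₆ }  = { ω₅, ω₆ } ∪ { ω₃ }
  { ω₁, ω₄, ω₅, ω₆ }  = { ω₄, ω₅, ω₆ } ∪ { ω₁ }
  { ω₂, ω₃, ω₅, ω₆ }  = { ω₂, ω₅, ω₆ } ∪ { ω₃ }
  [31 total]
Round 5. New:
  { ω₂, ω₃ }  = complement { ω₁, ω₄, ω₅, ω₆ }
  [32 total]
Round 6: stable.

Therefore σ(𝒞) = { {  }, { ω₁ }, { ω₂ }, { ω₃ }, { ω₄ }, { ω₁, ω₂ }, { ω₁, ω₃ }, { ω₁, ω₄ }, { ω₂, ω₃ }, { ω₂, ω₄ }, { ω₃, ω₄ }, { ω₅, ω₆ }, { ω₁, ω₂, ω₃ }, { ω₁, ω₂, ω₄ }, { ω₁, ω₃, ω₄ }, { ω₁, ω₅, ω₆ }, { ω₂, ω₃, ω₄ }, { ω₂, ω₅, ω₆ }, { ω₃, ω₅, ω₆ }, { ω₄, ω₅, ω₆ }, { ω₁, ω₂, ω₃, ω₄ }, { ω₁, ω₂, ω₅, ω₆ }, { ω₁, ω₃, ω₅, ω₆ }, { ω₁, ω₄, ω₅, ω₆ }, { ω₂, ω₃, ω₅, ω₆ }, { ω₂, ω₄, ω₅, ω₆ }, { ω₃, ω₄, ω₅, ω₆ }, { ω₁, ω₂, ω₃, ω₅, ω₆ }, { ω₁, ω₂, ω₄, ω₅, ω₆ }, { ω₁, ω₃, ω₄, ω₅, ω₆ }, { ω₂, ω₃, ω₄, ω₅, ω₆ }, X } (|σ(𝒞)| = 32).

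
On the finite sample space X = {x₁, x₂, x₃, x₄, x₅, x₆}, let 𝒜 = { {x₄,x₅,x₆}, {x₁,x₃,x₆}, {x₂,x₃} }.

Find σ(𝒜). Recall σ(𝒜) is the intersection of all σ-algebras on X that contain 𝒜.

Initial family (5 sets): { {}, {x₂,x₃}, {x₁,x₃,x₆}, {x₄,x₅,x₆}, X }.
Step 1 adds 6:
  {x₁,x₂,x₃}  = complement {x₄,x₅,x₆}
  {x₂,x₄,x₅}  = complement {x₁,x₃,x₆}
  {x₁,x₂,x₃,x₆}  = {x₂,x₃} ∪ {x₁,x₃,x₆}
  {x₁,x₄,x₅,x₆}  = complement {x₂,x₃}
  {x₁,x₃,x₄,x₅,x₆}  = {x₁,x₃,x₆} ∪ {x₄,x₅,x₆}
  {x₂,x₃,x₄,x₅,x₆}  = {x₂,x₃} ∪ {x₄,x₅,x₆}
  |family| = 11
Step 2 adds 7:
  {x₁}  = complement {x₂,x₃,x₄,x₅,x₆}
  {x₂}  = complement {x₁,x₃,x₄,x₅,x₆}
  {x₄,x₅}  = complement {x₁,x₂,x₃,x₆}
  {x₂,x₃,x₄,x₅}  = {x₂,x₃} ∪ {x₂,x₄,x₅}
  {x₂,x₄,x₅,x₆}  = {x₄,x₅,x₆} ∪ {x₂,x₄,x₅}
  {x₁,x₂,x₃,x₄,x₅}  = {x₁,x₂,x₃} ∪ {x₂,x₄,x₅}
  {x₁,x₂,x₄,x₅,x₆}  = {x₁,x₄,x₅,x₆} ∪ {x₂,x₄,x₅}
  |family| = 18
Step 3: 7 new —
  {x₃}  = complement {x₁,x₂,x₄,x₅,x₆}
  {x₆}  = complement {x₁,x₂,x₃,x₄,x₅}
  {x₁,x₂}  = {x₂} ∪ {x₁}
  {x₁,x₃}  = complement {x₂,x₄,x₅,x₆}
  {x₁,x₆}  = complement {x₂,x₃,x₄,x₅}
  {x₁,x₄,x₅}  = {x₄,x₅} ∪ {x₁}
  {x₁,x₂,x₄,x₅}  = {x₂,x₄,x₅} ∪ {x₁}
  |family| = 25
Step 4: 7 new —
  {x₂,x₆}  = {x₂} ∪ {x₆}
  {x₃,x₆}  = complement {x₁,x₂,x₄,x₅}
  {x₁,x₂,x₆}  = {x₁,x₂} ∪ {x₁,x₆}
  {x₂,x₃,x₆}  = complement {x₁,x₄,x₅}
  {x₃,x₄,x₅}  = {x₄,x₅} ∪ {x₃}
  {x₁,x₃,x₄,x₅}  = {x₁,x₄,x₅} ∪ {x₃}
  {x₃,x₄,x₅,x₆}  = complement {x₁,x₂}
  |family| = 32
Step 5: already closed under ᶜ and ∪.

σ(𝒜) = { {}, {x₁}, {x₂}, {x₃}, {x₆}, {x₁,x₂}, {x₁,x₃}, {x₁,x₆}, {x₂,x₃}, {x₂,x₆}, {x₃,x₆}, {x₄,x₅}, {x₁,x₂,x₃}, {x₁,x₂,x₆}, {x₁,x₃,x₆}, {x₁,x₄,x₅}, {x₂,x₃,x₆}, {x₂,x₄,x₅}, {x₃,x₄,x₅}, {x₄,x₅,x₆}, {x₁,x₂,x₃,x₆}, {x₁,x₂,x₄,x₅}, {x₁,x₃,x₄,x₅}, {x₁,x₄,x₅,x₆}, {x₂,x₃,x₄,x₅}, {x₂,x₄,x₅,x₆}, {x₃,x₄,x₅,x₆}, {x₁,x₂,x₃,x₄,x₅}, {x₁,x₂,x₄,x₅,x₆}, {x₁,x₃,x₄,x₅,x₆}, {x₂,x₃,x₄,x₅,x₆}, X }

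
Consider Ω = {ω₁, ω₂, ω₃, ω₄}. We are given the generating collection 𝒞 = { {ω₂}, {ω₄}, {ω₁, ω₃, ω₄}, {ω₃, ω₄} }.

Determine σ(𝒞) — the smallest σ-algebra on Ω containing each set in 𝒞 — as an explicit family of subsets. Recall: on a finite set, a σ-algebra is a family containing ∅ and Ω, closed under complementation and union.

Start: 𝒞 ∪ {∅, Ω} = { ∅, {ω₂}, {ω₄}, {ω₃, ω₄}, {ω₁, ω₃, ω₄}, Ω }.
Round 1. New:
  {ω₁, ω₂}  = Ω∖{ω₃, ω₄}
  {ω₂, ω₄}  = {ω₄} ∪ {ω₂}
  {ω₁, ω₂, ω₃}  = Ω∖{ω₄}
  {ω₂, ω₃, ω₄}  = {ω₃, ω₄} ∪ {ω₂}
Round 2 (3 new):
  {ω₁}  = Ω∖{ω₂, ω₃, ω₄}
  {ω₁, ω₃}  = Ω∖{ω₂, ω₄}
  {ω₁, ω₂, ω₄}  = {ω₁, ω₂} ∪ {ω₄}
Round 3: 2 new —
  {ω₃}  = Ω∖{ω₁, ω₂, ω₄}
  {ω₁, ω₄}  = {ω₄} ∪ {ω₁}
Round 4 adds 1:
  {ω₂, ω₃}  = Ω∖{ω₁, ω₄}
Round 5: no new sets; the family is a σ-algebra.

|σ(𝒞)| = 16.  σ(𝒞) = { ∅, {ω₁}, {ω₂}, {ω₃}, {ω₄}, {ω₁, ω₂}, {ω₁, ω₃}, {ω₁, ω₄}, {ω₂, ω₃}, {ω₂, ω₄}, {ω₃, ω₄}, {ω₁, ω₂, ω₃}, {ω₁, ω₂, ω₄}, {ω₁, ω₃, ω₄}, {ω₂, ω₃, ω₄}, Ω }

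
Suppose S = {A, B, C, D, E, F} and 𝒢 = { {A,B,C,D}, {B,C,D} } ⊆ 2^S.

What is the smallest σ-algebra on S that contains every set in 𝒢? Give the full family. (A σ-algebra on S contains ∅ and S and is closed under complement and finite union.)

Initial family (4 sets): { {}, {B,C,D}, {A,B,C,D}, S }.
Iteration 1. New:
  {E,F}  = S∖{A,B,C,D}
  {A,E,F}  = S∖{B,C,D}
  (now 6)
Iteration 2 adds 1:
  {B,C,D,E,F}  = {B,C,D} ∪ {E,F}
  (now 7)
Iteration 3. New:
  {A}  = S∖{B,C,D,E,F}
  (now 8)
After Iteration 4 the family is unchanged; done.

Hence σ(𝒢) has 8 members: { {}, {A}, {E,F}, {A,E,F}, {B,C,D}, {A,B,C,D}, {B,C,D,E,F}, S }.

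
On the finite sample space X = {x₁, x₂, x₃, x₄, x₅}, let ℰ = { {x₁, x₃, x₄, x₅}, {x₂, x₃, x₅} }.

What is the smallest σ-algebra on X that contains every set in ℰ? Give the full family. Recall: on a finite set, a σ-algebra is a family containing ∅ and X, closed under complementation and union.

Begin from { {}, {x₂, x₃, x₅}, {x₁, x₃, x₄, x₅}, X } (that is, ℰ plus ∅ and X).
Pass 1. New:
  {x₂}  = ᶜ of {x₁, x₃, x₄, x₅}
  {x₁, x₄}  = ᶜ of {x₂, x₃, x₅}
  (now 6)
Pass 2 adds 1:
  {x₁, x₂, x₄}  = {x₁, x₄} ∪ {x₂}
  (now 7)
Pass 3: +1 →
  {x₃, x₅}  = ᶜ of {x₁, x₂, x₄}
  (now 8)
After Pass 4 the family is unchanged; done.

Therefore σ(ℰ) = { {}, {x₂}, {x₁, x₄}, {x₃, x₅}, {x₁, x₂, x₄}, {x₂, x₃, x₅}, {x₁, x₃, x₄, x₅}, X } (|σ(ℰ)| = 8).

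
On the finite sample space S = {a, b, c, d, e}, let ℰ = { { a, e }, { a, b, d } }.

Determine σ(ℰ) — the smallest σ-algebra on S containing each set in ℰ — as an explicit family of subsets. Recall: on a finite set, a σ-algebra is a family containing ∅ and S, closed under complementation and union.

|σ(ℰ)| = 16.  σ(ℰ) = { ∅, { a }, { c }, { e }, { a, c }, { a, e }, { b, d }, { c, e }, { a, b, d }, { a, c, e }, { b, c, d }, { b, d, e }, { a, b, c, d }, { a, b, d, e }, { b, c, d, e }, S }

Check:
Seed the family with ℰ together with ∅ and S: { ∅, { a, e }, { a, b, d }, S }.
Pass 1 (3 new):
  { c, e }  = complement { a, b, d }
  { b, c, d }  = complement { a, e }
  { a, b, d, e }  = { a, b, d } ∪ { a, e }
  — 7 sets.
Pass 2 adds 4:
  { c }  = complement { a, b, d, e }
  { a, c, e }  = { a, e } ∪ { c, e }
  { a, b, c, d }  = { b, c, d } ∪ { a, b, d }
  { b, c, d, e }  = { b, c, d } ∪ { c, e }
  — 11 sets.
Pass 3 (3 new):
  { a }  = complement { b, c, d, e }
  { e }  = complement { a, b, c, d }
  { b, d }  = complement { a, c, e }
  — 14 sets.
Pass 4 adds 2:
  { a, c }  = { c } ∪ { a }
  { b, d, e }  = { b, d } ∪ { e }
  — 16 sets.
Pass 5: stable.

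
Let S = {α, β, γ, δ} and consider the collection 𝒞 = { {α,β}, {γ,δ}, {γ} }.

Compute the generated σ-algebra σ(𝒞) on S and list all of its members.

Seed the family with 𝒞 together with ∅ and S: { {}, {γ}, {α,β}, {γ,δ}, S }.
Round 1. New:
  {α,β,γ}  = {γ} ∪ {α,β}
  {α,β,δ}  = {γ}ᶜ
  (now 7)
Round 2: 1 new —
  {δ}  = {α,β,γ}ᶜ
  (now 8)
Round 3: already closed under ᶜ and ∪.

σ(𝒞) = { {}, {γ}, {δ}, {α,β}, {γ,δ}, {α,β,γ}, {α,β,δ}, S }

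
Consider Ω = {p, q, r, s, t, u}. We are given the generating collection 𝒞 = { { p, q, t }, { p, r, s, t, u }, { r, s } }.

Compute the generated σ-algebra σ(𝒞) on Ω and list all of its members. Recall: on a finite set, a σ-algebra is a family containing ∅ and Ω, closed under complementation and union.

Seed the family with 𝒞 together with ∅ and Ω: { {}, { r, s }, { p, q, t }, { p, r, s, t, u }, Ω }.
Step 1 (4 new):
  { q }  = Ω∖{ p, r, s, t, u }
  { r, s, u }  = Ω∖{ p, q, t }
  { p, q, t, u }  = Ω∖{ r, s }
  { p, q, r, s, t }  = { p, q, t } ∪ { r, s }
Step 2: 3 new —
  { u }  = Ω∖{ p, q, r, s, t }
  { q, r, s }  = { r, s } ∪ { q }
  { q, r, s, u }  = { q } ∪ { r, s, u }
Step 3. New:
  { p, t }  = Ω∖{ q, r, s, u }
  { q, u }  = { u } ∪ { q }
  { p, t, u }  = Ω∖{ q, r, s }
Step 4 (1 new):
  { p, r, s, t }  = Ω∖{ q, u }
Step 5 adds nothing — fixpoint reached.

|σ(𝒞)| = 16.  σ(𝒞) = { {}, { q }, { u }, { p, t }, { q, u }, { r, s }, { p, q, t }, { p, t, u }, { q, r, s }, { r, s, u }, { p, q, t, u }, { p, r, s, t }, { q, r, s, u }, { p, q, r, s, t }, { p, r, s, t, u }, Ω }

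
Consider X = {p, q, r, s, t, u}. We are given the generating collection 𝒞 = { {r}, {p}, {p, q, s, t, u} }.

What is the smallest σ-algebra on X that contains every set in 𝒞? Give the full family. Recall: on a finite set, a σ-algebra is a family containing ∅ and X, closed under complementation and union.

σ(𝒞) = { {}, {p}, {r}, {p, r}, {q, s, t, u}, {p, q, s, t, u}, {q, r, s, t, u}, X }

Trace:
Initial family (5 sets): { {}, {p}, {r}, {p, q, s, t, u}, X }.
Pass 1: +2 →
  {p, r}  = {r} ∪ {p}
  {q, r, s, t, u}  = {p}ᶜ
Pass 2. New:
  {q, s, t, u}  = {p, r}ᶜ
Pass 3: closed — nothing new.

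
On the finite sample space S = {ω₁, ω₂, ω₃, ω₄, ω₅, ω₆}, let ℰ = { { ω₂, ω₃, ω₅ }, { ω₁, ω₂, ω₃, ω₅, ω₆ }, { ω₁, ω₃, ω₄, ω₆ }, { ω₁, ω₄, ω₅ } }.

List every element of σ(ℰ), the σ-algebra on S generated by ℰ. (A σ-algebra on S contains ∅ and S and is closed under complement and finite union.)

Start: ℰ ∪ {∅, S} = { {  }, { ω₁, ω₄, ω₅ }, { ω₂, ω₃, ω₅ }, { ω₁, ω₃, ω₄, ω₆ }, { ω₁, ω₂, ω₃, ω₅, ω₆ }, S }.
Round 1: 6 new —
  { ω₄ }  = { ω₁, ω₂, ω₃, ω₅, ω₆ }ᶜ
  { ω₂, ω₅ }  = { ω₁, ω₃, ω₄, ω₆ }ᶜ
  { ω₁, ω₄, ω₆ }  = { ω₂, ω₃, ω₅ }ᶜ
  { ω₂, ω₃, ω₆ }  = { ω₁, ω₄, ω₅ }ᶜ
  { ω₁, ω₂, ω₃, ω₄, ω₅ }  = { ω₁, ω₄, ω₅ } ∪ { ω₂, ω₃, ω₅ }
  { ω₁, ω₃, ω₄, ω₅, ω₆ }  = { ω₁, ω₄, ω₅ } ∪ { ω₁, ω₃, ω₄, ω₆ }
  — 12 sets.
Round 2. New:
  { ω₂ }  = { ω₁, ω₃, ω₄, ω₅, ω₆ }ᶜ
  { ω₆ }  = { ω₁, ω₂, ω₃, ω₄, ω₅ }ᶜ
  { ω₂, ω₄, ω₅ }  = { ω₂, ω₅ } ∪ { ω₄ }
  { ω₁, ω₂, ω₄, ω₅ }  = { ω₁, ω₄, ω₅ } ∪ { ω₂, ω₅ }
  { ω₁, ω₄, ω₅, ω₆ }  = { ω₁, ω₄, ω₅ } ∪ { ω₁, ω₄, ω₆ }
  { ω₂, ω₃, ω₄, ω₅ }  = { ω₂, ω₃, ω₅ } ∪ { ω₄ }
  { ω₂, ω₃, ω₄, ω₆ }  = { ω₂, ω₃, ω₆ } ∪ { ω₄ }
  { ω₂, ω₃, ω₅, ω₆ }  = { ω₂, ω₅ } ∪ { ω₂, ω₃, ω₆ }
  { ω₁, ω₂, ω₃, ω₄, ω₆ }  = { ω₂, ω₃, ω₆ } ∪ { ω₁, ω₄, ω₆ }
  { ω₁, ω₂, ω₄, ω₅, ω₆ }  = { ω₂, ω₅ } ∪ { ω₁, ω₄, ω₆ }
  — 22 sets.
Round 3 adds 15:
  { ω₃ }  = { ω₁, ω₂, ω₄, ω₅, ω₆ }ᶜ
  { ω₅ }  = { ω₁, ω₂, ω₃, ω₄, ω₆ }ᶜ
  { ω₁, ω₄ }  = { ω₂, ω₃, ω₅, ω₆ }ᶜ
  { ω₁, ω₅ }  = { ω₂, ω₃, ω₄, ω₆ }ᶜ
  { ω₁, ω₆ }  = { ω₂, ω₃, ω₄, ω₅ }ᶜ
  { ω₂, ω₃ }  = { ω₁, ω₄, ω₅, ω₆ }ᶜ
  { ω₂, ω₄ }  = { ω₂ } ∪ { ω₄ }
  { ω₂, ω₆ }  = { ω₂ } ∪ { ω₆ }
  { ω₃, ω₆ }  = { ω₁, ω₂, ω₄, ω₅ }ᶜ
  { ω₄, ω₆ }  = { ω₆ } ∪ { ω₄ }
  { ω₁, ω₃, ω₆ }  = { ω₂, ω₄, ω₅ }ᶜ
  { ω₂, ω₅, ω₆ }  = { ω₂, ω₅ } ∪ { ω₆ }
  { ω₁, ω₂, ω₄, ω₆ }  = { ω₂ } ∪ { ω₁, ω₄, ω₆ }
  { ω₂, ω₄, ω₅, ω₆ }  = { ω₂, ω₄, ω₅ } ∪ { ω₆ }
  { ω₂, ω₃, ω₄, ω₅, ω₆ }  = { ω₂, ω₅ } ∪ { ω₂, ω₃, ω₄, ω₆ }
  — 37 sets.
Round 4 (23 new):
  { ω₁ }  = { ω₂, ω₃, ω₄, ω₅, ω₆ }ᶜ
  { ω₁, ω₃ }  = { ω₂, ω₄, ω₅, ω₆ }ᶜ
  { ω₃, ω₄ }  = { ω₃ } ∪ { ω₄ }
  { ω₃, ω₅ }  = { ω₁, ω₂, ω₄, ω₆ }ᶜ
  { ω₄, ω₅ }  = { ω₅ } ∪ { ω₄ }
  { ω₅, ω₆ }  = { ω₆ } ∪ { ω₅ }
  { ω₁, ω₂, ω₄ }  = { ω₂ } ∪ { ω₁, ω₄ }
  { ω₁, ω₂, ω₅ }  = { ω₂, ω₅ } ∪ { ω₁, ω₅ }
  { ω₁, ω₂, ω₆ }  = { ω₁, ω₆ } ∪ { ω₂ }
  { ω₁, ω₃, ω₄ }  = { ω₂, ω₅, ω₆ }ᶜ
  { ω₁, ω₃, ω₅ }  = { ω₃ } ∪ { ω₁, ω₅ }
  { ω₁, ω₅, ω₆ }  = { ω₁, ω₆ } ∪ { ω₅ }
  { ω₂, ω₃, ω₄ }  = { ω₃ } ∪ { ω₂, ω₄ }
  { ω₂, ω₄, ω₆ }  = { ω₂ } ∪ { ω₄, ω₆ }
  { ω₃, ω₄, ω₆ }  = { ω₃ } ∪ { ω₄, ω₆ }
  { ω₃, ω₅, ω₆ }  = { ω₅ } ∪ { ω₃, ω₆ }
  { ω₄, ω₅, ω₆ }  = { ω₅ } ∪ { ω₄, ω₆ }
  { ω₁, ω₂, ω₃, ω₄ }  = { ω₂, ω₃ } ∪ { ω₁, ω₄ }
  { ω₁, ω₂, ω₃, ω₅ }  = { ω₄, ω₆ }ᶜ
  { ω₁, ω₂, ω₃, ω₆ }  = { ω₁, ω₃, ω₆ } ∪ { ω₂, ω₃, ω₆ }
  { ω₁, ω₂, ω₅, ω₆ }  = { ω₂, ω₅ } ∪ { ω₁, ω₆ }
  { ω₁, ω₃, ω₄, ω₅ }  = { ω₂, ω₆ }ᶜ
  { ω₁, ω₃, ω₅, ω₆ }  = { ω₂, ω₄ }ᶜ
  — 60 sets.
Round 5: 4 new —
  { ω₁, ω₂ }  = { ω₂ } ∪ { ω₁ }
  { ω₁, ω₂, ω₃ }  = { ω₄, ω₅, ω₆ }ᶜ
  { ω₃, ω₄, ω₅ }  = { ω₁, ω₂, ω₆ }ᶜ
  { ω₃, ω₄, ω₅, ω₆ }  = { ω₃, ω₄ } ∪ { ω₅, ω₆ }
  — 64 sets.
Round 6: closed — nothing new.

σ(ℰ) = { {  }, { ω₁ }, { ω₂ }, { ω₃ }, { ω₄ }, { ω₅ }, { ω₆ }, { ω₁, ω₂ }, { ω₁, ω₃ }, { ω₁, ω₄ }, { ω₁, ω₅ }, { ω₁, ω₆ }, { ω₂, ω₃ }, { ω₂, ω₄ }, { ω₂, ω₅ }, { ω₂, ω₆ }, { ω₃, ω₄ }, { ω₃, ω₅ }, { ω₃, ω₆ }, { ω₄, ω₅ }, { ω₄, ω₆ }, { ω₅, ω₆ }, { ω₁, ω₂, ω₃ }, { ω₁, ω₂, ω₄ }, { ω₁, ω₂, ω₅ }, { ω₁, ω₂, ω₆ }, { ω₁, ω₃, ω₄ }, { ω₁, ω₃, ω₅ }, { ω₁, ω₃, ω₆ }, { ω₁, ω₄, ω₅ }, { ω₁, ω₄, ω₆ }, { ω₁, ω₅, ω₆ }, { ω₂, ω₃, ω₄ }, { ω₂, ω₃, ω₅ }, { ω₂, ω₃, ω₆ }, { ω₂, ω₄, ω₅ }, { ω₂, ω₄, ω₆ }, { ω₂, ω₅, ω₆ }, { ω₃, ω₄, ω₅ }, { ω₃, ω₄, ω₆ }, { ω₃, ω₅, ω₆ }, { ω₄, ω₅, ω₆ }, { ω₁, ω₂, ω₃, ω₄ }, { ω₁, ω₂, ω₃, ω₅ }, { ω₁, ω₂, ω₃, ω₆ }, { ω₁, ω₂, ω₄, ω₅ }, { ω₁, ω₂, ω₄, ω₆ }, { ω₁, ω₂, ω₅, ω₆ }, { ω₁, ω₃, ω₄, ω₅ }, { ω₁, ω₃, ω₄, ω₆ }, { ω₁, ω₃, ω₅, ω₆ }, { ω₁, ω₄, ω₅, ω₆ }, { ω₂, ω₃, ω₄, ω₅ }, { ω₂, ω₃, ω₄, ω₆ }, { ω₂, ω₃, ω₅, ω₆ }, { ω₂, ω₄, ω₅, ω₆ }, { ω₃, ω₄, ω₅, ω₆ }, { ω₁, ω₂, ω₃, ω₄, ω₅ }, { ω₁, ω₂, ω₃, ω₄, ω₆ }, { ω₁, ω₂, ω₃, ω₅, ω₆ }, { ω₁, ω₂, ω₄, ω₅, ω₆ }, { ω₁, ω₃, ω₄, ω₅, ω₆ }, { ω₂, ω₃, ω₄, ω₅, ω₆ }, S }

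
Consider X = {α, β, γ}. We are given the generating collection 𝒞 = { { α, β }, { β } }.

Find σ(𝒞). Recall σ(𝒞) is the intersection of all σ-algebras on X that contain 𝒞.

Seed the family with 𝒞 together with ∅ and X: { {  }, { β }, { α, β }, X }.
Pass 1: 2 new —
  { γ }  = complement { α, β }
  { α, γ }  = complement { β }
  [6 total]
Pass 2 (1 new):
  { β, γ }  = { γ } ∪ { β }
  [7 total]
Pass 3: +1 →
  { α }  = complement { β, γ }
  [8 total]
Pass 4: no new sets; the family is a σ-algebra.

Hence σ(𝒞) has 8 members: { {  }, { α }, { β }, { γ }, { α, β }, { α, γ }, { β, γ }, X }.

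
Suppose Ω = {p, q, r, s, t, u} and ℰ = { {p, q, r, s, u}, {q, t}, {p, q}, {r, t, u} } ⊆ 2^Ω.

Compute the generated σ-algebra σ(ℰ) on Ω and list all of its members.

σ(ℰ) (32 sets): { {}, {p}, {q}, {s}, {t}, {p, q}, {p, s}, {p, t}, {q, s}, {q, t}, {r, u}, {s, t}, {p, q, s}, {p, q, t}, {p, r, u}, {p, s, t}, {q, r, u}, {q, s, t}, {r, s, u}, {r, t, u}, {p, q, r, u}, {p, q, s, t}, {p, r, s, u}, {p, r, t, u}, {q, r, s, u}, {q, r, t, u}, {r, s, t, u}, {p, q, r, s, u}, {p, q, r, t, u}, {p, r, s, t, u}, {q, r, s, t, u}, Ω }

Check:
Take S₀ = ℰ ∪ {∅, Ω} = { {}, {p, q}, {q, t}, {r, t, u}, {p, q, r, s, u}, Ω }.
Pass 1: 7 new —
  {t}  = complement {p, q, r, s, u}
  {p, q, s}  = complement {r, t, u}
  {p, q, t}  = {q, t} ∪ {p, q}
  {p, r, s, u}  = complement {q, t}
  {q, r, t, u}  = {q, t} ∪ {r, t, u}
  {r, s, t, u}  = complement {p, q}
  {p, q, r, t, u}  = {p, q} ∪ {r, t, u}
  (now 13)
Pass 2. New:
  {s}  = complement {p, q, r, t, u}
  {p, s}  = complement {q, r, t, u}
  {r, s, u}  = complement {p, q, t}
  {p, q, s, t}  = {q, t} ∪ {p, q, s}
  {p, r, s, t, u}  = {r, s, t, u} ∪ {p, r, s, u}
  {q, r, s, t, u}  = {q, t} ∪ {r, s, t, u}
  (now 19)
Pass 3 adds 6:
  {p}  = complement {q, r, s, t, u}
  {q}  = complement {p, r, s, t, u}
  {r, u}  = complement {p, q, s, t}
  {s, t}  = {t} ∪ {s}
  {p, s, t}  = {p, s} ∪ {t}
  {q, s, t}  = {q, t} ∪ {s}
  (now 25)
Pass 4 adds 7:
  {p, t}  = {p} ∪ {t}
  {q, s}  = {q} ∪ {s}
  {p, r, u}  = complement {q, s, t}
  {q, r, u}  = complement {p, s, t}
  {p, q, r, u}  = complement {s, t}
  {p, r, t, u}  = {p} ∪ {r, t, u}
  {q, r, s, u}  = {q} ∪ {r, s, u}
  (now 32)
Pass 5: no new sets; the family is a σ-algebra.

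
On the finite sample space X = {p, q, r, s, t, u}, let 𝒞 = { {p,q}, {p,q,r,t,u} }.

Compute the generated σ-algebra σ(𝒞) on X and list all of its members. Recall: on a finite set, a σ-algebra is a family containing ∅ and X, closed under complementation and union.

σ(𝒞) (8 sets): { {}, {s}, {p,q}, {p,q,s}, {r,t,u}, {r,s,t,u}, {p,q,r,t,u}, X }

Derivation:
Seed the family with 𝒞 together with ∅ and X: { {}, {p,q}, {p,q,r,t,u}, X }.
Step 1 (2 new):
  {s}  = {p,q,r,t,u}ᶜ
  {r,s,t,u}  = {p,q}ᶜ
  (now 6)
Step 2 adds 1:
  {p,q,s}  = {p,q} ∪ {s}
  (now 7)
Step 3 (1 new):
  {r,t,u}  = {p,q,s}ᶜ
  (now 8)
Step 4: closed — nothing new.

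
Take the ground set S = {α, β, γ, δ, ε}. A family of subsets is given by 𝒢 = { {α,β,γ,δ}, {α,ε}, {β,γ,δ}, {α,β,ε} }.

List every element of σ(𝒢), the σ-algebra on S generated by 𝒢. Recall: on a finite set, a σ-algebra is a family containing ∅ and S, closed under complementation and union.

σ(𝒢) (16 sets): { {}, {α}, {β}, {ε}, {α,β}, {α,ε}, {β,ε}, {γ,δ}, {α,β,ε}, {α,γ,δ}, {β,γ,δ}, {γ,δ,ε}, {α,β,γ,δ}, {α,γ,δ,ε}, {β,γ,δ,ε}, S }

Derivation:
Seed the family with 𝒢 together with ∅ and S: { {}, {α,ε}, {α,β,ε}, {β,γ,δ}, {α,β,γ,δ}, S }.
Step 1: 2 new —
  {ε}  = complement {α,β,γ,δ}
  {γ,δ}  = complement {α,β,ε}
  (now 8)
Step 2: +3 →
  {γ,δ,ε}  = {γ,δ} ∪ {ε}
  {α,γ,δ,ε}  = {γ,δ} ∪ {α,ε}
  {β,γ,δ,ε}  = {β,γ,δ} ∪ {ε}
  (now 11)
Step 3 adds 3:
  {α}  = complement {β,γ,δ,ε}
  {β}  = complement {α,γ,δ,ε}
  {α,β}  = complement {γ,δ,ε}
  (now 14)
Step 4 adds 2:
  {β,ε}  = {β} ∪ {ε}
  {α,γ,δ}  = {γ,δ} ∪ {α}
  (now 16)
After Step 5 the family is unchanged; done.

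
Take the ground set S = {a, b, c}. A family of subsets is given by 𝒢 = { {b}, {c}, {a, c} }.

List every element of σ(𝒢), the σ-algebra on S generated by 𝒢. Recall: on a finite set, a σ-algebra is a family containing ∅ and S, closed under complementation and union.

σ(𝒢) (8 sets): { ∅, {a}, {b}, {c}, {a, b}, {a, c}, {b, c}, S }

Trace:
Seed the family with 𝒢 together with ∅ and S: { ∅, {b}, {c}, {a, c}, S }.
Pass 1 adds 2:
  {a, b}  = complement {c}
  {b, c}  = {c} ∪ {b}
Pass 2. New:
  {a}  = complement {b, c}
Pass 3: closed — nothing new.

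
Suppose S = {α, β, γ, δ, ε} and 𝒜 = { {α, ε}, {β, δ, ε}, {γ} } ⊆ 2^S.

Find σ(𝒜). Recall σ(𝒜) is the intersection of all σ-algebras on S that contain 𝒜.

Answer: σ(𝒜) = { ∅, {α}, {γ}, {ε}, {α, γ}, {α, ε}, {β, δ}, {γ, ε}, {α, β, δ}, {α, γ, ε}, {β, γ, δ}, {β, δ, ε}, {α, β, γ, δ}, {α, β, δ, ε}, {β, γ, δ, ε}, S }

Derivation:
Seed the family with 𝒜 together with ∅ and S: { ∅, {γ}, {α, ε}, {β, δ, ε}, S }.
Pass 1 adds 5:
  {α, γ}  = complement {β, δ, ε}
  {α, γ, ε}  = {γ} ∪ {α, ε}
  {β, γ, δ}  = complement {α, ε}
  {α, β, δ, ε}  = complement {γ}
  {β, γ, δ, ε}  = {γ} ∪ {β, δ, ε}
  [10 total]
Pass 2: 3 new —
  {α}  = complement {β, γ, δ, ε}
  {β, δ}  = complement {α, γ, ε}
  {α, β, γ, δ}  = {β, γ, δ} ∪ {α, γ}
  [13 total]
Pass 3 (2 new):
  {ε}  = complement {α, β, γ, δ}
  {α, β, δ}  = {β, δ} ∪ {α}
  [15 total]
Pass 4: +1 →
  {γ, ε}  = complement {α, β, δ}
  [16 total]
Pass 5: closed — nothing new.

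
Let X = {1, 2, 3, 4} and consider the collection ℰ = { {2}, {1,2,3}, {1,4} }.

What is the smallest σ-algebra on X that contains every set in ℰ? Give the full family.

Begin from { ∅, {2}, {1,4}, {1,2,3}, X } (that is, ℰ plus ∅ and X).
Pass 1: +4 →
  {4}  = ᶜ of {1,2,3}
  {2,3}  = ᶜ of {1,4}
  {1,2,4}  = {1,4} ∪ {2}
  {1,3,4}  = ᶜ of {2}
  (now 9)
Pass 2 (3 new):
  {3}  = ᶜ of {1,2,4}
  {2,4}  = {2} ∪ {4}
  {2,3,4}  = {2,3} ∪ {4}
  (now 12)
Pass 3 (3 new):
  {1}  = ᶜ of {2,3,4}
  {1,3}  = ᶜ of {2,4}
  {3,4}  = {3} ∪ {4}
  (now 15)
Pass 4 adds 1:
  {1,2}  = ᶜ of {3,4}
  (now 16)
Pass 5: closed — nothing new.

|σ(ℰ)| = 16.  σ(ℰ) = { ∅, {1}, {2}, {3}, {4}, {1,2}, {1,3}, {1,4}, {2,3}, {2,4}, {3,4}, {1,2,3}, {1,2,4}, {1,3,4}, {2,3,4}, X }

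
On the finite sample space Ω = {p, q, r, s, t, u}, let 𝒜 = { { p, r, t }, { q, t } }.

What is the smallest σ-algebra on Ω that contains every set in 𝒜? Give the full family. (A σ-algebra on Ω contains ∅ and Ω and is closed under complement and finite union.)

|σ(𝒜)| = 16.  σ(𝒜) = { ∅, { q }, { t }, { p, r }, { q, t }, { s, u }, { p, q, r }, { p, r, t }, { q, s, u }, { s, t, u }, { p, q, r, t }, { p, r, s, u }, { q, s, t, u }, { p, q, r, s, u }, { p, r, s, t, u }, Ω }

Trace:
Begin from { ∅, { q, t }, { p, r, t }, Ω } (that is, 𝒜 plus ∅ and Ω).
Step 1 (3 new):
  { q, s, u }  = Ω∖{ p, r, t }
  { p, q, r, t }  = { p, r, t } ∪ { q, t }
  { p, r, s, u }  = Ω∖{ q, t }
  [7 total]
Step 2 adds 4:
  { s, u }  = Ω∖{ p, q, r, t }
  { q, s, t, u }  = { q, s, u } ∪ { q, t }
  { p, q, r, s, u }  = { q, s, u } ∪ { p, r, s, u }
  { p, r, s, t, u }  = { p, r, s, u } ∪ { p, r, t }
  [11 total]
Step 3. New:
  { q }  = Ω∖{ p, r, s, t, u }
  { t }  = Ω∖{ p, q, r, s, u }
  { p, r }  = Ω∖{ q, s, t, u }
  [14 total]
Step 4: 2 new —
  { p, q, r }  = { p, r } ∪ { q }
  { s, t, u }  = { s, u } ∪ { t }
  [16 total]
Step 5 adds nothing — fixpoint reached.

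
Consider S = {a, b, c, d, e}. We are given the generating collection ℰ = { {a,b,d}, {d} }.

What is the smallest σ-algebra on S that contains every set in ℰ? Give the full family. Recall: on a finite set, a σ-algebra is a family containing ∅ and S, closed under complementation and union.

σ(ℰ) (8 sets): { {}, {d}, {a,b}, {c,e}, {a,b,d}, {c,d,e}, {a,b,c,e}, S }

Derivation:
Seed the family with ℰ together with ∅ and S: { {}, {d}, {a,b,d}, S }.
Step 1: +2 →
  {c,e}  = complement {a,b,d}
  {a,b,c,e}  = complement {d}
  |family| = 6
Step 2 (1 new):
  {c,d,e}  = {d} ∪ {c,e}
  |family| = 7
Step 3: 1 new —
  {a,b}  = complement {c,d,e}
  |family| = 8
Step 4: closed — nothing new.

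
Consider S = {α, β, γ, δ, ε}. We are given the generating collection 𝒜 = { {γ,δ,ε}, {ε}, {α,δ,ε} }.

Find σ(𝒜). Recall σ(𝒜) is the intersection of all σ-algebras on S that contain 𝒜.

σ(𝒜) (32 sets): { {}, {α}, {β}, {γ}, {δ}, {ε}, {α,β}, {α,γ}, {α,δ}, {α,ε}, {β,γ}, {β,δ}, {β,ε}, {γ,δ}, {γ,ε}, {δ,ε}, {α,β,γ}, {α,β,δ}, {α,β,ε}, {α,γ,δ}, {α,γ,ε}, {α,δ,ε}, {β,γ,δ}, {β,γ,ε}, {β,δ,ε}, {γ,δ,ε}, {α,β,γ,δ}, {α,β,γ,ε}, {α,β,δ,ε}, {α,γ,δ,ε}, {β,γ,δ,ε}, S }

Trace:
Start: 𝒜 ∪ {∅, S} = { {}, {ε}, {α,δ,ε}, {γ,δ,ε}, S }.
Round 1. New:
  {α,β}  = ᶜ of {γ,δ,ε}
  {β,γ}  = ᶜ of {α,δ,ε}
  {α,β,γ,δ}  = ᶜ of {ε}
  {α,γ,δ,ε}  = {α,δ,ε} ∪ {γ,δ,ε}
  — 9 sets.
Round 2 adds 6:
  {β}  = ᶜ of {α,γ,δ,ε}
  {α,β,γ}  = {α,β} ∪ {β,γ}
  {α,β,ε}  = {α,β} ∪ {ε}
  {β,γ,ε}  = {ε} ∪ {β,γ}
  {α,β,δ,ε}  = {α,δ,ε} ∪ {α,β}
  {β,γ,δ,ε}  = {γ,δ,ε} ∪ {β,γ}
  — 15 sets.
Round 3 adds 7:
  {α}  = ᶜ of {β,γ,δ,ε}
  {γ}  = ᶜ of {α,β,δ,ε}
  {α,δ}  = ᶜ of {β,γ,ε}
  {β,ε}  = {β} ∪ {ε}
  {γ,δ}  = ᶜ of {α,β,ε}
  {δ,ε}  = ᶜ of {α,β,γ}
  {α,β,γ,ε}  = {α,β,ε} ∪ {β,γ,ε}
  — 22 sets.
Round 4: 8 new —
  {δ}  = ᶜ of {α,β,γ,ε}
  {α,γ}  = {γ} ∪ {α}
  {α,ε}  = {ε} ∪ {α}
  {γ,ε}  = {ε} ∪ {γ}
  {α,β,δ}  = {β} ∪ {α,δ}
  {α,γ,δ}  = ᶜ of {β,ε}
  {β,γ,δ}  = {γ,δ} ∪ {β}
  {β,δ,ε}  = {β,ε} ∪ {δ,ε}
  — 30 sets.
Round 5. New:
  {β,δ}  = {β} ∪ {δ}
  {α,γ,ε}  = {ε} ∪ {α,γ}
  — 32 sets.
Round 6: closed — nothing new.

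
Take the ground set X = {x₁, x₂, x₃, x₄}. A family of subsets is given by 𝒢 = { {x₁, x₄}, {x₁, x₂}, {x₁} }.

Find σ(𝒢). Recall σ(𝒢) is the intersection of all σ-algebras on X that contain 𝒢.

Begin from { {}, {x₁}, {x₁, x₂}, {x₁, x₄}, X } (that is, 𝒢 plus ∅ and X).
Pass 1 (4 new):
  {x₂, x₃}  = X∖{x₁, x₄}
  {x₃, x₄}  = X∖{x₁, x₂}
  {x₁, x₂, x₄}  = {x₁, x₄} ∪ {x₁, x₂}
  {x₂, x₃, x₄}  = X∖{x₁}
  (now 9)
Pass 2 adds 3:
  {x₃}  = X∖{x₁, x₂, x₄}
  {x₁, x₂, x₃}  = {x₁, x₂} ∪ {x₂, x₃}
  {x₁, x₃, x₄}  = {x₃, x₄} ∪ {x₁, x₄}
  (now 12)
Pass 3 adds 3:
  {x₂}  = X∖{x₁, x₃, x₄}
  {x₄}  = X∖{x₁, x₂, x₃}
  {x₁, x₃}  = {x₃} ∪ {x₁}
  (now 15)
Pass 4 (1 new):
  {x₂, x₄}  = X∖{x₁, x₃}
  (now 16)
Pass 5: stable.

Hence σ(𝒢) has 16 members: { {}, {x₁}, {x₂}, {x₃}, {x₄}, {x₁, x₂}, {x₁, x₃}, {x₁, x₄}, {x₂, x₃}, {x₂, x₄}, {x₃, x₄}, {x₁, x₂, x₃}, {x₁, x₂, x₄}, {x₁, x₃, x₄}, {x₂, x₃, x₄}, X }.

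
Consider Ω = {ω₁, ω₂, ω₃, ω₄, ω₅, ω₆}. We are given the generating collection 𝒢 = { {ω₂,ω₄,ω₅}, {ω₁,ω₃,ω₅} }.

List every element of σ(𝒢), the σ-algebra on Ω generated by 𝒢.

σ(𝒢) (16 sets): { ∅, {ω₅}, {ω₆}, {ω₁,ω₃}, {ω₂,ω₄}, {ω₅,ω₆}, {ω₁,ω₃,ω₅}, {ω₁,ω₃,ω₆}, {ω₂,ω₄,ω₅}, {ω₂,ω₄,ω₆}, {ω₁,ω₂,ω₃,ω₄}, {ω₁,ω₃,ω₅,ω₆}, {ω₂,ω₄,ω₅,ω₆}, {ω₁,ω₂,ω₃,ω₄,ω₅}, {ω₁,ω₂,ω₃,ω₄,ω₆}, Ω }

Working:
Begin from { ∅, {ω₁,ω₃,ω₅}, {ω₂,ω₄,ω₅}, Ω } (that is, 𝒢 plus ∅ and Ω).
Iteration 1: +3 →
  {ω₁,ω₃,ω₆}  = ᶜ of {ω₂,ω₄,ω₅}
  {ω₂,ω₄,ω₆}  = ᶜ of {ω₁,ω₃,ω₅}
  {ω₁,ω₂,ω₃,ω₄,ω₅}  = {ω₁,ω₃,ω₅} ∪ {ω₂,ω₄,ω₅}
  (now 7)
Iteration 2 adds 4:
  {ω₆}  = ᶜ of {ω₁,ω₂,ω₃,ω₄,ω₅}
  {ω₁,ω₃,ω₅,ω₆}  = {ω₁,ω₃,ω₆} ∪ {ω₁,ω₃,ω₅}
  {ω₂,ω₄,ω₅,ω₆}  = {ω₂,ω₄,ω₆} ∪ {ω₂,ω₄,ω₅}
  {ω₁,ω₂,ω₃,ω₄,ω₆}  = {ω₂,ω₄,ω₆} ∪ {ω₁,ω₃,ω₆}
  (now 11)
Iteration 3: +3 →
  {ω₅}  = ᶜ of {ω₁,ω₂,ω₃,ω₄,ω₆}
  {ω₁,ω₃}  = ᶜ of {ω₂,ω₄,ω₅,ω₆}
  {ω₂,ω₄}  = ᶜ of {ω₁,ω₃,ω₅,ω₆}
  (now 14)
Iteration 4: 2 new —
  {ω₅,ω₆}  = {ω₆} ∪ {ω₅}
  {ω₁,ω₂,ω₃,ω₄}  = {ω₁,ω₃} ∪ {ω₂,ω₄}
  (now 16)
Iteration 5 adds nothing — fixpoint reached.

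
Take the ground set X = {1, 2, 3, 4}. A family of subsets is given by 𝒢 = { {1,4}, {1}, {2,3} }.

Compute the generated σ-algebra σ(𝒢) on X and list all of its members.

Take S₀ = 𝒢 ∪ {∅, X} = { ∅, {1}, {1,4}, {2,3}, X }.
Round 1 adds 2:
  {1,2,3}  = {2,3} ∪ {1}
  {2,3,4}  = {1}ᶜ
  [7 total]
Round 2 (1 new):
  {4}  = {1,2,3}ᶜ
  [8 total]
Round 3: no new sets; the family is a σ-algebra.

|σ(𝒢)| = 8.  σ(𝒢) = { ∅, {1}, {4}, {1,4}, {2,3}, {1,2,3}, {2,3,4}, X }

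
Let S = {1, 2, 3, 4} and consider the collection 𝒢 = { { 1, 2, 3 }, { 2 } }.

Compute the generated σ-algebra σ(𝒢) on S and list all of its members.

|σ(𝒢)| = 8.  σ(𝒢) = { ∅, { 2 }, { 4 }, { 1, 3 }, { 2, 4 }, { 1, 2, 3 }, { 1, 3, 4 }, S }

Derivation:
Begin from { ∅, { 2 }, { 1, 2, 3 }, S } (that is, 𝒢 plus ∅ and S).
Step 1: +2 →
  { 4 }  = ᶜ of { 1, 2, 3 }
  { 1, 3, 4 }  = ᶜ of { 2 }
  [6 total]
Step 2: 1 new —
  { 2, 4 }  = { 4 } ∪ { 2 }
  [7 total]
Step 3: 1 new —
  { 1, 3 }  = ᶜ of { 2, 4 }
  [8 total]
Step 4: stable.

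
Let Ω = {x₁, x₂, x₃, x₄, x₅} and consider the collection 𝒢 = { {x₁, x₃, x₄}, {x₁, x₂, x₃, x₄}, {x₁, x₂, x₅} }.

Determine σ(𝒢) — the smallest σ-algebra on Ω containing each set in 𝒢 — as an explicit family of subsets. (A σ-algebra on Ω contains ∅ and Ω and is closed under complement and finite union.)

σ(𝒢) = { {}, {x₁}, {x₂}, {x₅}, {x₁, x₂}, {x₁, x₅}, {x₂, x₅}, {x₃, x₄}, {x₁, x₂, x₅}, {x₁, x₃, x₄}, {x₂, x₃, x₄}, {x₃, x₄, x₅}, {x₁, x₂, x₃, x₄}, {x₁, x₃, x₄, x₅}, {x₂, x₃, x₄, x₅}, Ω }

Working:
Start: 𝒢 ∪ {∅, Ω} = { {}, {x₁, x₂, x₅}, {x₁, x₃, x₄}, {x₁, x₂, x₃, x₄}, Ω }.
Pass 1. New:
  {x₅}  = complement {x₁, x₂, x₃, x₄}
  {x₂, x₅}  = complement {x₁, x₃, x₄}
  {x₃, x₄}  = complement {x₁, x₂, x₅}
Pass 2 (3 new):
  {x₃, x₄, x₅}  = {x₃, x₄} ∪ {x₅}
  {x₁, x₃, x₄, x₅}  = {x₁, x₃, x₄} ∪ {x₅}
  {x₂, x₃, x₄, x₅}  = {x₃, x₄} ∪ {x₂, x₅}
Pass 3 adds 3:
  {x₁}  = complement {x₂, x₃, x₄, x₅}
  {x₂}  = complement {x₁, x₃, x₄, x₅}
  {x₁, x₂}  = complement {x₃, x₄, x₅}
Pass 4 (2 new):
  {x₁, x₅}  = {x₅} ∪ {x₁}
  {x₂, x₃, x₄}  = {x₃, x₄} ∪ {x₂}
Pass 5 adds nothing — fixpoint reached.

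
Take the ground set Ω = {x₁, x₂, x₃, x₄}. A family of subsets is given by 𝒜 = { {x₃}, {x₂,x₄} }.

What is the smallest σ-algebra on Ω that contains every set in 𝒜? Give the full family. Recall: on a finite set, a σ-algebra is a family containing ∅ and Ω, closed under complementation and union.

σ(𝒜) (8 sets): { ∅, {x₁}, {x₃}, {x₁,x₃}, {x₂,x₄}, {x₁,x₂,x₄}, {x₂,x₃,x₄}, Ω }

Check:
Initial family (4 sets): { ∅, {x₃}, {x₂,x₄}, Ω }.
Pass 1. New:
  {x₁,x₃}  = Ω∖{x₂,x₄}
  {x₁,x₂,x₄}  = Ω∖{x₃}
  {x₂,x₃,x₄}  = {x₃} ∪ {x₂,x₄}
  [7 total]
Pass 2: +1 →
  {x₁}  = Ω∖{x₂,x₃,x₄}
  [8 total]
Pass 3: stable.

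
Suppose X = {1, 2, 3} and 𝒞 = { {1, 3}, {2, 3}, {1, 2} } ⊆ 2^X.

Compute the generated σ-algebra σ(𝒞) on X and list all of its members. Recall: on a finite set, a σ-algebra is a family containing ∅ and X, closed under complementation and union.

Seed the family with 𝒞 together with ∅ and X: { ∅, {1, 2}, {1, 3}, {2, 3}, X }.
Step 1 adds 3:
  {1}  = complement {2, 3}
  {2}  = complement {1, 3}
  {3}  = complement {1, 2}
  |family| = 8
Step 2: closed — nothing new.

σ(𝒞) = { ∅, {1}, {2}, {3}, {1, 2}, {1, 3}, {2, 3}, X }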